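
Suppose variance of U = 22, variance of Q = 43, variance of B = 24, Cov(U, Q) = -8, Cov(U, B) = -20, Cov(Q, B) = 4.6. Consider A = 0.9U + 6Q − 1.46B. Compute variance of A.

variance of A = 1502.5464

variance of A = a²·variance of U + b²·variance of Q + c²·variance of B + 2ab·Cov(U, Q) + 2ac·Cov(U, B) + 2bc·Cov(Q, B), with a = 0.9, b = 6, c = -1.46.
= 17.82 + 1548 + 51.1584 + (-86.4) + 52.56 + (-80.592)
= 1502.5464.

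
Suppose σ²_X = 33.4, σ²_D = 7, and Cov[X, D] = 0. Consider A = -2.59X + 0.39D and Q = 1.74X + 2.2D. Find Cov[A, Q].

By bilinearity, Cov[A, Q] = ac·σ²_X + bd·σ²_D + (ad+bc)·Cov[X, D], with a=-2.59, b=0.39, c=1.74, d=2.2.
ac·σ²_X = (-2.59)·1.74·33.4 = -150.52044
bd·σ²_D = 0.39·2.2·7 = 6.006
(ad+bc)·Cov[X, D] = (-5.0194)·0 = 0
Cov[A, Q] = -150.52044 + 6.006 + 0 = -144.51444.

Cov[A, Q] = -144.51444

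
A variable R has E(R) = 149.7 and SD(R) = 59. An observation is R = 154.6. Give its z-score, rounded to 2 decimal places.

z = 0.08

z = (R − E(R)) / SD(R) = (154.6 − 149.7) / 59 ≈ 0.08.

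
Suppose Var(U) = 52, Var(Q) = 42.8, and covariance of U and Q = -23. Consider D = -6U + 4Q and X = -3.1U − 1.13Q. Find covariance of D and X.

By bilinearity, covariance of D and X = ac·Var(U) + bd·Var(Q) + (ad+bc)·covariance of U and Q, with a=-6, b=4, c=-3.1, d=-1.13.
ac·Var(U) = (-6)·(-3.1)·52 = 967.2
bd·Var(Q) = 4·(-1.13)·42.8 = -193.456
(ad+bc)·covariance of U and Q = (-5.62)·(-23) = 129.26
covariance of D and X = 967.2 + (-193.456) + 129.26 = 903.004.

covariance of D and X = 903.004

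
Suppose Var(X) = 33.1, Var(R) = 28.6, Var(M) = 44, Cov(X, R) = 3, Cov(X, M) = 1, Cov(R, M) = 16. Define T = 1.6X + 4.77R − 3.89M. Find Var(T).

Var(T) = 840.85574

Var(T) = a²·Var(X) + b²·Var(R) + c²·Var(M) + 2ab·Cov(X, R) + 2ac·Cov(X, M) + 2bc·Cov(R, M), with a = 1.6, b = 4.77, c = -3.89.
= 84.736 + 650.73294 + 665.8124 + 45.792 + (-12.448) + (-593.7696)
= 840.85574.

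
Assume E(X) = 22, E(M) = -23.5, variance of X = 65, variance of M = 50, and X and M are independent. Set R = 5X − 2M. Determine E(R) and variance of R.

E(R) = 157, variance of R = 1825

E(R) = 5·E(X) + (-2)·E(M) = 5·22 + (-2)·(-23.5) = 157.
variance of R = a²·variance of X + b²·variance of M + 2ab·Cov(X, M) with a = 5, b = -2.
Independence gives Cov(X, M) = 0.
= 5²·65 + (-2)²·50 + 2·5·(-2)·0
= 1625 + 200 + 0 = 1825.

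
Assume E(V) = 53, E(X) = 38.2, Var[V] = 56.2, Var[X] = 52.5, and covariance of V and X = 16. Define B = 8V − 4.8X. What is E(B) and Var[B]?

E(B) = 8·E(V) + (-4.8)·E(X) = 8·53 + (-4.8)·38.2 = 240.64.
Var[B] = a²·Var[V] + b²·Var[X] + 2ab·covariance of V and X with a = 8, b = -4.8.
= 8²·56.2 + (-4.8)²·52.5 + 2·8·(-4.8)·16
= 3596.8 + 1209.6 + (-1228.8) = 3577.6.

E(B) = 240.64, Var[B] = 3577.6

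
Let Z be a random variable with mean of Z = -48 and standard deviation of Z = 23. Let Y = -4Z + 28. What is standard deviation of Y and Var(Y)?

standard deviation of Y = 92, Var(Y) = 8464

Y = -4Z + 28 is linear with a = -4, b = 28.
standard deviation of Y = |a|·standard deviation of Z = |-4|·23 = 92.
Var(Z) = 23² = 529.
Var(Y) = a²·Var(Z) = (-4)²·529 = 8464 (the additive constant 28 does not affect variance).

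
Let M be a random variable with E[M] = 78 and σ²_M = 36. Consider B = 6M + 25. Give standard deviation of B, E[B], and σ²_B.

standard deviation of B = 36, E[B] = 493, σ²_B = 1296

B = 6M + 25 is linear with a = 6, b = 25.
standard deviation of M = √36 = 6.
standard deviation of B = |a|·standard deviation of M = |6|·6 = 36.
E[B] = a·E[M] + b = 6·78 + 25 = 493.
σ²_B = a²·σ²_M = 6²·36 = 1296 (the additive constant 25 does not affect variance).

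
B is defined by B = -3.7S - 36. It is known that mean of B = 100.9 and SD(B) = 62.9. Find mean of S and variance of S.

mean of S = -37, variance of S = 289

From B = -3.7S - 36: mean of B = a·mean of S + b, so mean of S = (mean of B − b)/a = (100.9 − (-36))/(-3.7) = -37.
variance of B = 62.9² = 3956.41.
variance of B = a²·variance of S, so variance of S = 3956.41/(-3.7)² = 289.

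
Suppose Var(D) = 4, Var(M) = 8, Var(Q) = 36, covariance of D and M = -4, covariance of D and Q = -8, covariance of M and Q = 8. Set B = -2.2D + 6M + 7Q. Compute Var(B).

Var(B) = 3095.36

Var(B) = a²·Var(D) + b²·Var(M) + c²·Var(Q) + 2ab·covariance of D and M + 2ac·covariance of D and Q + 2bc·covariance of M and Q, with a = -2.2, b = 6, c = 7.
= 19.36 + 288 + 1764 + 105.6 + 246.4 + 672
= 3095.36.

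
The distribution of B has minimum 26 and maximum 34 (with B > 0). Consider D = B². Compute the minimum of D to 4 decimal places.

min(D) = 676

B² is increasing on this domain, so min(D) comes from min(B) = 26: min(D) = square(26) = 676.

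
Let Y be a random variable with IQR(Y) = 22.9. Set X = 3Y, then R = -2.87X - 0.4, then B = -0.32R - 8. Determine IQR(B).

IQR(B) = 63.09408

IQR(X) = |3|·22.9 = 68.7.
IQR(R) = |-2.87|·68.7 = 197.169.
IQR(B) = |-0.32|·197.169 = 63.09408.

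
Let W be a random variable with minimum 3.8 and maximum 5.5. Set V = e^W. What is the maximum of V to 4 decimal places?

max(V) = 244.6919

e^W is increasing on this domain, so max(V) comes from max(W) = 5.5: max(V) = exp(5.5) ≈ 244.6919.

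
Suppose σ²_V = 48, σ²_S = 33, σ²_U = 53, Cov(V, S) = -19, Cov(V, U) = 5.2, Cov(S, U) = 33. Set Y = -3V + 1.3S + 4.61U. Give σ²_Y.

σ²_Y = 2014.0373

σ²_Y = a²·σ²_V + b²·σ²_S + c²·σ²_U + 2ab·Cov(V, S) + 2ac·Cov(V, U) + 2bc·Cov(S, U), with a = -3, b = 1.3, c = 4.61.
= 432 + 55.77 + 1126.3613 + 148.2 + (-143.832) + 395.538
= 2014.0373.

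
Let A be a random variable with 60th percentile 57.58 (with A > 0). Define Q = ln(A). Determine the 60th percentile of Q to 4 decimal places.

ln(A) is increasing, so P_{60}(Q) = g(P_{60}(A)) ≈ 4.0532.

60th percentile of Q = 4.0532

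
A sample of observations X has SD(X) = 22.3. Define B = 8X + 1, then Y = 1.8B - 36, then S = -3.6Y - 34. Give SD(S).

SD(B) = |8|·22.3 = 178.4.
SD(Y) = |1.8|·178.4 = 321.12.
SD(S) = |-3.6|·321.12 = 1156.032.

SD(S) = 1156.032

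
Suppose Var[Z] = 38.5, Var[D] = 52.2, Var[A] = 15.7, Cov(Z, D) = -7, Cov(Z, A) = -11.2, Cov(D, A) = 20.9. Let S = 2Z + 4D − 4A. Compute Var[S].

Var[S] = a²·Var[Z] + b²·Var[D] + c²·Var[A] + 2ab·Cov(Z, D) + 2ac·Cov(Z, A) + 2bc·Cov(D, A), with a = 2, b = 4, c = -4.
= 154 + 835.2 + 251.2 + (-112) + 179.2 + (-668.8)
= 638.8.

Var[S] = 638.8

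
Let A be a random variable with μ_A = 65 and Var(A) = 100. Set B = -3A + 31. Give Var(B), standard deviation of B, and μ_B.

B = -3A + 31 is linear with a = -3, b = 31.
Var(B) = a²·Var(A) = (-3)²·100 = 900 (the additive constant 31 does not affect variance).
standard deviation of A = √100 = 10.
standard deviation of B = |a|·standard deviation of A = |-3|·10 = 30.
μ_B = a·μ_A + b = (-3)·65 + 31 = -164.

Var(B) = 900, standard deviation of B = 30, μ_B = -164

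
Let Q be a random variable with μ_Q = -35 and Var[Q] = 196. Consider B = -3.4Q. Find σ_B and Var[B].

σ_B = 47.6, Var[B] = 2265.76

B = -3.4Q is linear with a = -3.4, b = 0.
σ_Q = √196 = 14.
σ_B = |a|·σ_Q = |-3.4|·14 = 47.6.
Var[B] = a²·Var[Q] = (-3.4)²·196 = 2265.76.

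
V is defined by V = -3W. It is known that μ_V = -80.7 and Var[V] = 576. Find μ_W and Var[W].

μ_W = 26.9, Var[W] = 64

From V = -3W: μ_V = a·μ_W + b, so μ_W = (μ_V − b)/a = (-80.7 − 0)/(-3) = 26.9.
Var[V] = a²·Var[W], so Var[W] = 576/(-3)² = 64.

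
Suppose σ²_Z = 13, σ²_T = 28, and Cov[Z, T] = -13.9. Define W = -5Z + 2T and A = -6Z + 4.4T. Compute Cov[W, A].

Cov[W, A] = 1109

By bilinearity, Cov[W, A] = ac·σ²_Z + bd·σ²_T + (ad+bc)·Cov[Z, T], with a=-5, b=2, c=-6, d=4.4.
ac·σ²_Z = (-5)·(-6)·13 = 390
bd·σ²_T = 2·4.4·28 = 246.4
(ad+bc)·Cov[Z, T] = (-34)·(-13.9) = 472.6
Cov[W, A] = 390 + 246.4 + 472.6 = 1109.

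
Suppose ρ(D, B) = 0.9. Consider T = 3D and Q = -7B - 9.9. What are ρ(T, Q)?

Linear rescalings preserve |correlation|; the slopes 3 and -7 have opposite signs, so the correlation flips sign: ρ(T, Q) = −ρ(D, B) = -0.9.

ρ(T, Q) = -0.9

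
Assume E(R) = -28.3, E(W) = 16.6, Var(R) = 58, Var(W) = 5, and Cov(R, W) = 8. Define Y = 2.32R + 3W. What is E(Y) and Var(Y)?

E(Y) = 2.32·E(R) + 3·E(W) = 2.32·(-28.3) + 3·16.6 = -15.856.
Var(Y) = a²·Var(R) + b²·Var(W) + 2ab·Cov(R, W) with a = 2.32, b = 3.
= 2.32²·58 + 3²·5 + 2·2.32·3·8
= 312.1792 + 45 + 111.36 = 468.5392.

E(Y) = -15.856, Var(Y) = 468.5392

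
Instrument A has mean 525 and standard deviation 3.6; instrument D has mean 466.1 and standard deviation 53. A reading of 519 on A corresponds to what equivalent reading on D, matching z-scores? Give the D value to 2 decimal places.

z = (519 − 525)/3.6 ≈ -1.6667.
D = 466.1 + z·53 = 466.1 + (519 − 525)·53/3.6 ≈ 377.77.

D = 377.77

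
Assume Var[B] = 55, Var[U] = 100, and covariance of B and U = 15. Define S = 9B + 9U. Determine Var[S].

Var[S] = a²·Var[B] + b²·Var[U] + 2ab·covariance of B and U with a = 9, b = 9.
= 9²·55 + 9²·100 + 2·9·9·15
= 4455 + 8100 + 2430 = 14985.

Var[S] = 14985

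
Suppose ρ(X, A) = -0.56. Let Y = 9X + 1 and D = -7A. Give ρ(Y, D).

Linear rescalings preserve |correlation|; the slopes 9 and -7 have opposite signs, so the correlation flips sign: ρ(Y, D) = −ρ(X, A) = 0.56.

ρ(Y, D) = 0.56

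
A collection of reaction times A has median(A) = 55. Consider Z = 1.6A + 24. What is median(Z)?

median(Z) = 112

A linear map preserves order up to sign, so median(Z) = a·median(A) + b = 1.6·55 + 24 = 112.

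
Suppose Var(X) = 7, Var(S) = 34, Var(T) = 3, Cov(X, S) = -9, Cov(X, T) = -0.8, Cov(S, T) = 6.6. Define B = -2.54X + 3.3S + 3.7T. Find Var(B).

Var(B) = 783.576

Var(B) = a²·Var(X) + b²·Var(S) + c²·Var(T) + 2ab·Cov(X, S) + 2ac·Cov(X, T) + 2bc·Cov(S, T), with a = -2.54, b = 3.3, c = 3.7.
= 45.1612 + 370.26 + 41.07 + 150.876 + 15.0368 + 161.172
= 783.576.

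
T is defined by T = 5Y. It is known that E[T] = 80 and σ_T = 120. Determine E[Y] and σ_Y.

E[Y] = 16, σ_Y = 24

From T = 5Y: E[T] = a·E[Y] + b, so E[Y] = (E[T] − b)/a = (80 − 0)/5 = 16.
σ_T = |a|·σ_Y, so σ_Y = 120/|5| = 24.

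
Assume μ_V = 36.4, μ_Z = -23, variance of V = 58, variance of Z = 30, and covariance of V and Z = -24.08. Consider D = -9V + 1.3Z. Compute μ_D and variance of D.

μ_D = -357.5, variance of D = 5312.172

μ_D = (-9)·μ_V + 1.3·μ_Z = (-9)·36.4 + 1.3·(-23) = -357.5.
variance of D = a²·variance of V + b²·variance of Z + 2ab·covariance of V and Z with a = -9, b = 1.3.
= (-9)²·58 + 1.3²·30 + 2·(-9)·1.3·(-24.08)
= 4698 + 50.7 + 563.472 = 5312.172.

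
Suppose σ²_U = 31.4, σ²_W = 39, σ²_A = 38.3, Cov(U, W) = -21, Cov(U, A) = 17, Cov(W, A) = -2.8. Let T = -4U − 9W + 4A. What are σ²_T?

σ²_T = a²·σ²_U + b²·σ²_W + c²·σ²_A + 2ab·Cov(U, W) + 2ac·Cov(U, A) + 2bc·Cov(W, A), with a = -4, b = -9, c = 4.
= 502.4 + 3159 + 612.8 + (-1512) + (-544) + 201.6
= 2419.8.

σ²_T = 2419.8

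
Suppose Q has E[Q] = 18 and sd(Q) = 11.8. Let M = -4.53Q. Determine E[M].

M = -4.53Q is linear with a = -4.53, b = 0.
E[M] = a·E[Q] + b = (-4.53)·18 = -81.54.

E[M] = -81.54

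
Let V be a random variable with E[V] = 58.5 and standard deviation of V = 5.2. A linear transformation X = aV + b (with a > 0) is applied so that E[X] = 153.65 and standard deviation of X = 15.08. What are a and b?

standard deviation of X = a·standard deviation of V (a > 0), so a = 15.08/5.2 = 2.9.
E[X] = a·E[V] + b, so b = 153.65 − 2.9·58.5 = -16.

a = 2.9, b = -16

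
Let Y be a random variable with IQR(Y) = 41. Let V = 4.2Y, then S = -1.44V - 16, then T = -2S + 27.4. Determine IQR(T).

IQR(T) = 495.936

IQR(V) = |4.2|·41 = 172.2.
IQR(S) = |-1.44|·172.2 = 247.968.
IQR(T) = |-2|·247.968 = 495.936.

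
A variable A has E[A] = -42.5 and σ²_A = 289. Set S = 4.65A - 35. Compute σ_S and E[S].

S = 4.65A - 35 is linear with a = 4.65, b = -35.
σ_A = √289 = 17.
σ_S = |a|·σ_A = |4.65|·17 = 79.05.
E[S] = a·E[A] + b = 4.65·(-42.5) + (-35) = -232.625.

σ_S = 79.05, E[S] = -232.625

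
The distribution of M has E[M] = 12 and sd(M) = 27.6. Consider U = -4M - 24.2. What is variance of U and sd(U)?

U = -4M - 24.2 is linear with a = -4, b = -24.2.
variance of M = 27.6² = 761.76.
variance of U = a²·variance of M = (-4)²·761.76 = 12188.16 (the additive constant -24.2 does not affect variance).
sd(U) = |a|·sd(M) = |-4|·27.6 = 110.4.

variance of U = 12188.16, sd(U) = 110.4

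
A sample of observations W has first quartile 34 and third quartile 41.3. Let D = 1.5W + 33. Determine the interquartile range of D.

IQR of W = Q3 − Q1 = 41.3 − 34 = 7.3.
Under D = aW + b, IQR(D) = |a|·IQR(W) = |1.5|·7.3 = 10.95 (shifts cancel; spread scales by |a|).

IQR(D) = 10.95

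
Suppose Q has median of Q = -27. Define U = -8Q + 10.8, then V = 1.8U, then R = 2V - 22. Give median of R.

median of U = (-8)·(-27) + 10.8 = 226.8.
median of V = 1.8·226.8 = 408.24.
median of R = 2·408.24 + (-22) = 794.48.

median of R = 794.48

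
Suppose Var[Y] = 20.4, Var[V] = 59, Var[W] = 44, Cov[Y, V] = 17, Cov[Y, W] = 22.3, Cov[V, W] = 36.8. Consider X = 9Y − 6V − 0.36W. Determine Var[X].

Var[X] = 1960.5744

Var[X] = a²·Var[Y] + b²·Var[V] + c²·Var[W] + 2ab·Cov[Y, V] + 2ac·Cov[Y, W] + 2bc·Cov[V, W], with a = 9, b = -6, c = -0.36.
= 1652.4 + 2124 + 5.7024 + (-1836) + (-144.504) + 158.976
= 1960.5744.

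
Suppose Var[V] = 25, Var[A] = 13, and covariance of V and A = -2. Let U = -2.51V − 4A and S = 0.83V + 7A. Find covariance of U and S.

By bilinearity, covariance of U and S = ac·Var[V] + bd·Var[A] + (ad+bc)·covariance of V and A, with a=-2.51, b=-4, c=0.83, d=7.
ac·Var[V] = (-2.51)·0.83·25 = -52.0825
bd·Var[A] = (-4)·7·13 = -364
(ad+bc)·covariance of V and A = (-20.89)·(-2) = 41.78
covariance of U and S = -52.0825 + (-364) + 41.78 = -374.3025.

covariance of U and S = -374.3025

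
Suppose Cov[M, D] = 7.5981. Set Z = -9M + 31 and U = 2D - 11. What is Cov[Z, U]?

Cov[Z, U] = a·c·Cov[M, D] = (-9)·2·7.5981 = -136.7658. Additive constants drop out.

Cov[Z, U] = -136.7658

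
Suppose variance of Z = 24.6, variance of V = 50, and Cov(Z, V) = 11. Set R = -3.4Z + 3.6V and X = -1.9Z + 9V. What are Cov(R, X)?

Cov(R, X) = 1367.076

By bilinearity, Cov(R, X) = ac·variance of Z + bd·variance of V + (ad+bc)·Cov(Z, V), with a=-3.4, b=3.6, c=-1.9, d=9.
ac·variance of Z = (-3.4)·(-1.9)·24.6 = 158.916
bd·variance of V = 3.6·9·50 = 1620
(ad+bc)·Cov(Z, V) = (-37.44)·11 = -411.84
Cov(R, X) = 158.916 + 1620 + (-411.84) = 1367.076.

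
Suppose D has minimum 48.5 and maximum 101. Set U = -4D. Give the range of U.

Range of D = 101 − 48.5 = 52.5.
Range(U) = |a|·Range(D) = |-4|·52.5 = 210.

Range(U) = 210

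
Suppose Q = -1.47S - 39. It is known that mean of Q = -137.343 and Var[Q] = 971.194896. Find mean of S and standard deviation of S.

mean of S = 66.9, standard deviation of S = 21.2

From Q = -1.47S - 39: mean of Q = a·mean of S + b, so mean of S = (mean of Q − b)/a = (-137.343 − (-39))/(-1.47) = 66.9.
standard deviation of Q = √971.194896 = 31.164.
standard deviation of Q = |a|·standard deviation of S, so standard deviation of S = 31.164/|-1.47| = 21.2.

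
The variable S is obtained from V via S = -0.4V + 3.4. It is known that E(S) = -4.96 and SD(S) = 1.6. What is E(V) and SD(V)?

From S = -0.4V + 3.4: E(S) = a·E(V) + b, so E(V) = (E(S) − b)/a = (-4.96 − 3.4)/(-0.4) = 20.9.
SD(S) = |a|·SD(V), so SD(V) = 1.6/|-0.4| = 4.

E(V) = 20.9, SD(V) = 4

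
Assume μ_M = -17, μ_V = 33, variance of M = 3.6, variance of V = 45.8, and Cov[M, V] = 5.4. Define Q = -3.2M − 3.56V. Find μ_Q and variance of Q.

μ_Q = (-3.2)·μ_M + (-3.56)·μ_V = (-3.2)·(-17) + (-3.56)·33 = -63.08.
variance of Q = a²·variance of M + b²·variance of V + 2ab·Cov[M, V] with a = -3.2, b = -3.56.
= (-3.2)²·3.6 + (-3.56)²·45.8 + 2·(-3.2)·(-3.56)·5.4
= 36.864 + 580.45088 + 123.0336 = 740.34848.

μ_Q = -63.08, variance of Q = 740.34848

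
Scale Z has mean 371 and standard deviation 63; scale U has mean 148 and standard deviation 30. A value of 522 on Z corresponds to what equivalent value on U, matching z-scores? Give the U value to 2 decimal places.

U = 219.90

z = (522 − 371)/63 ≈ 2.3968.
U = 148 + z·30 = 148 + (522 − 371)·30/63 ≈ 219.90.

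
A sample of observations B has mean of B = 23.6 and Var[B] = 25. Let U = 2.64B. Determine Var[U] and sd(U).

U = 2.64B is linear with a = 2.64, b = 0.
Var[U] = a²·Var[B] = 2.64²·25 = 174.24.
sd(B) = √25 = 5.
sd(U) = |a|·sd(B) = |2.64|·5 = 13.2.

Var[U] = 174.24, sd(U) = 13.2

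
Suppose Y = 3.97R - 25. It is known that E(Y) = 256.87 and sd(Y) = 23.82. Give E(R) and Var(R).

E(R) = 71, Var(R) = 36

From Y = 3.97R - 25: E(Y) = a·E(R) + b, so E(R) = (E(Y) − b)/a = (256.87 − (-25))/3.97 = 71.
Var(Y) = 23.82² = 567.3924.
Var(Y) = a²·Var(R), so Var(R) = 567.3924/3.97² = 36.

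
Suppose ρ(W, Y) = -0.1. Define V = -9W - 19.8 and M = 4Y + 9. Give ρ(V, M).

ρ(V, M) = 0.1

Linear rescalings preserve |correlation|; the slopes -9 and 4 have opposite signs, so the correlation flips sign: ρ(V, M) = −ρ(W, Y) = 0.1.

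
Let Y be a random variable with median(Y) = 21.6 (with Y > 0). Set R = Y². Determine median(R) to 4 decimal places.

Y² is monotone on this domain, so median(R) = square(21.6) = 466.56.

median(R) = 466.56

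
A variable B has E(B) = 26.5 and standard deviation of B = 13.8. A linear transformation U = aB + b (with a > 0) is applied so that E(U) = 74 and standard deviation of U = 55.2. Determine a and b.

a = 4, b = -32

standard deviation of U = a·standard deviation of B (a > 0), so a = 55.2/13.8 = 4.
E(U) = a·E(B) + b, so b = 74 − 4·26.5 = -32.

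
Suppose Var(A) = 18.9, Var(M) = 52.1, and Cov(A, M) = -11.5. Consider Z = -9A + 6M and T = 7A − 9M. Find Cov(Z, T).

Cov(Z, T) = -5418.6

By bilinearity, Cov(Z, T) = ac·Var(A) + bd·Var(M) + (ad+bc)·Cov(A, M), with a=-9, b=6, c=7, d=-9.
ac·Var(A) = (-9)·7·18.9 = -1190.7
bd·Var(M) = 6·(-9)·52.1 = -2813.4
(ad+bc)·Cov(A, M) = (123)·(-11.5) = -1414.5
Cov(Z, T) = -1190.7 + (-2813.4) + (-1414.5) = -5418.6.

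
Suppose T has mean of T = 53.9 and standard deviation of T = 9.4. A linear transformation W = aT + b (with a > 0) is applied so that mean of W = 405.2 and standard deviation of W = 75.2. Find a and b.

a = 8, b = -26

standard deviation of W = a·standard deviation of T (a > 0), so a = 75.2/9.4 = 8.
mean of W = a·mean of T + b, so b = 405.2 − 8·53.9 = -26.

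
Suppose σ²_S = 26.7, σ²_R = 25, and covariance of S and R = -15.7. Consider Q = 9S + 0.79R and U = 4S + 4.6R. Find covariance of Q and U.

By bilinearity, covariance of Q and U = ac·σ²_S + bd·σ²_R + (ad+bc)·covariance of S and R, with a=9, b=0.79, c=4, d=4.6.
ac·σ²_S = 9·4·26.7 = 961.2
bd·σ²_R = 0.79·4.6·25 = 90.85
(ad+bc)·covariance of S and R = (44.56)·(-15.7) = -699.592
covariance of Q and U = 961.2 + 90.85 + (-699.592) = 352.458.

covariance of Q and U = 352.458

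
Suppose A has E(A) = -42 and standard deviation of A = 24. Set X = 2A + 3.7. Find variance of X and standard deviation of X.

X = 2A + 3.7 is linear with a = 2, b = 3.7.
variance of A = 24² = 576.
variance of X = a²·variance of A = 2²·576 = 2304 (the additive constant 3.7 does not affect variance).
standard deviation of X = |a|·standard deviation of A = |2|·24 = 48.

variance of X = 2304, standard deviation of X = 48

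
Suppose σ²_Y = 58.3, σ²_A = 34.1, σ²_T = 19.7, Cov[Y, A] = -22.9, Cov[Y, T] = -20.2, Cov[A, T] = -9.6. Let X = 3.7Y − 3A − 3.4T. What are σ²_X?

σ²_X = 2153.531

σ²_X = a²·σ²_Y + b²·σ²_A + c²·σ²_T + 2ab·Cov[Y, A] + 2ac·Cov[Y, T] + 2bc·Cov[A, T], with a = 3.7, b = -3, c = -3.4.
= 798.127 + 306.9 + 227.732 + 508.38 + 508.232 + (-195.84)
= 2153.531.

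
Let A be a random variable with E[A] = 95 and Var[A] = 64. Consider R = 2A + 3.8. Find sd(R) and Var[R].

sd(R) = 16, Var[R] = 256

R = 2A + 3.8 is linear with a = 2, b = 3.8.
sd(A) = √64 = 8.
sd(R) = |a|·sd(A) = |2|·8 = 16.
Var[R] = a²·Var[A] = 2²·64 = 256 (the additive constant 3.8 does not affect variance).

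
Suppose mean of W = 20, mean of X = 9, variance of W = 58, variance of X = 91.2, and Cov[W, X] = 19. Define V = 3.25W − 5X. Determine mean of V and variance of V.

mean of V = 20, variance of V = 2275.125

mean of V = 3.25·mean of W + (-5)·mean of X = 3.25·20 + (-5)·9 = 20.
variance of V = a²·variance of W + b²·variance of X + 2ab·Cov[W, X] with a = 3.25, b = -5.
= 3.25²·58 + (-5)²·91.2 + 2·3.25·(-5)·19
= 612.625 + 2280 + (-617.5) = 2275.125.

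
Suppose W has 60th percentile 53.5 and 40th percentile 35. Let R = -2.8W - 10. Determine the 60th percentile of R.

Since a = -2.8 < 0 the transformation is decreasing, reversing order: the 60th percentile of R corresponds to the 40th percentile of W.
So P_{60}(R) = a·P_{40}(W) + b = (-2.8)·35 + (-10) = -108.

60th percentile of R = -108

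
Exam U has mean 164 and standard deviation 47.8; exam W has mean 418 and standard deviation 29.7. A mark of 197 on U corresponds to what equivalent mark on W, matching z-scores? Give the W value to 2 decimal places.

z = (197 − 164)/47.8 ≈ 0.6904.
W = 418 + z·29.7 = 418 + (197 − 164)·29.7/47.8 ≈ 438.50.

W = 438.50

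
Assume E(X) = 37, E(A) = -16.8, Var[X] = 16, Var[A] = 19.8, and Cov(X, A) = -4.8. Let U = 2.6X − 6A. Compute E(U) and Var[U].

E(U) = 2.6·E(X) + (-6)·E(A) = 2.6·37 + (-6)·(-16.8) = 197.
Var[U] = a²·Var[X] + b²·Var[A] + 2ab·Cov(X, A) with a = 2.6, b = -6.
= 2.6²·16 + (-6)²·19.8 + 2·2.6·(-6)·(-4.8)
= 108.16 + 712.8 + 149.76 = 970.72.

E(U) = 197, Var[U] = 970.72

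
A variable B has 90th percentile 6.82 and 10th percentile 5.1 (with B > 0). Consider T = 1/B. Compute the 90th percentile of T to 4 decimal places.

90th percentile of T = 0.1961

1/B is decreasing on B > 0, so percentile order reverses: P_{90}(T) uses P_{10}(B) = 5.1.
P_{90}(T) = 1/5.1 ≈ 0.1961.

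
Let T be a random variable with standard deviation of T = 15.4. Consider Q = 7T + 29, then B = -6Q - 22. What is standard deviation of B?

standard deviation of Q = |7|·15.4 = 107.8.
standard deviation of B = |-6|·107.8 = 646.8.

standard deviation of B = 646.8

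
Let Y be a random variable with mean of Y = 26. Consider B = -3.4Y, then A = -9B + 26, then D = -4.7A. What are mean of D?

mean of D = -3861.52

mean of B = (-3.4)·26 = -88.4.
mean of A = (-9)·(-88.4) + 26 = 821.6.
mean of D = (-4.7)·821.6 = -3861.52.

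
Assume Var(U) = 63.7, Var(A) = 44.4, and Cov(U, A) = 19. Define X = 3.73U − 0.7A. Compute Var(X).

Var(X) = a²·Var(U) + b²·Var(A) + 2ab·Cov(U, A) with a = 3.73, b = -0.7.
= 3.73²·63.7 + (-0.7)²·44.4 + 2·3.73·(-0.7)·19
= 886.25173 + 21.756 + (-99.218) = 808.78973.

Var(X) = 808.78973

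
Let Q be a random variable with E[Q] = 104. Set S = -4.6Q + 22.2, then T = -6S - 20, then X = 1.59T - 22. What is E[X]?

E[X] = 4298.348

E[S] = (-4.6)·104 + 22.2 = -456.2.
E[T] = (-6)·(-456.2) + (-20) = 2717.2.
E[X] = 1.59·2717.2 + (-22) = 4298.348.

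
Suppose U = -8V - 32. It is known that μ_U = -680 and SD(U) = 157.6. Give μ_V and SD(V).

From U = -8V - 32: μ_U = a·μ_V + b, so μ_V = (μ_U − b)/a = (-680 − (-32))/(-8) = 81.
SD(U) = |a|·SD(V), so SD(V) = 157.6/|-8| = 19.7.

μ_V = 81, SD(V) = 19.7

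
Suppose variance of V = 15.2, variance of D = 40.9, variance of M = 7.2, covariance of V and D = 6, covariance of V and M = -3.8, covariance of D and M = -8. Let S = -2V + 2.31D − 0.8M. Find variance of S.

variance of S = 245.62249

variance of S = a²·variance of V + b²·variance of D + c²·variance of M + 2ab·covariance of V and D + 2ac·covariance of V and M + 2bc·covariance of D and M, with a = -2, b = 2.31, c = -0.8.
= 60.8 + 218.24649 + 4.608 + (-55.44) + (-12.16) + 29.568
= 245.62249.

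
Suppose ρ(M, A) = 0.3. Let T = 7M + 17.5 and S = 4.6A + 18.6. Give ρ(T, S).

Linear rescalings preserve correlation up to sign; here the slopes 7 and 4.6 have the same sign, so ρ(T, S) = ρ(M, A) = 0.3.

ρ(T, S) = 0.3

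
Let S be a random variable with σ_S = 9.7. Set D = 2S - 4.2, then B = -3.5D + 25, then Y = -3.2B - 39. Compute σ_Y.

σ_D = |2|·9.7 = 19.4.
σ_B = |-3.5|·19.4 = 67.9.
σ_Y = |-3.2|·67.9 = 217.28.

σ_Y = 217.28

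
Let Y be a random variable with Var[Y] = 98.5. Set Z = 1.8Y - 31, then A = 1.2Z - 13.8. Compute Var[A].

Var[A] = 459.5616

Var[Z] = 1.8²·98.5 = 319.14.
Var[A] = 1.2²·319.14 = 459.5616.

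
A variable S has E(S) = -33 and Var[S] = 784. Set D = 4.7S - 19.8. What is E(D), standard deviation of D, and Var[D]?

D = 4.7S - 19.8 is linear with a = 4.7, b = -19.8.
E(D) = a·E(S) + b = 4.7·(-33) + (-19.8) = -174.9.
standard deviation of S = √784 = 28.
standard deviation of D = |a|·standard deviation of S = |4.7|·28 = 131.6.
Var[D] = a²·Var[S] = 4.7²·784 = 17318.56 (the additive constant -19.8 does not affect variance).

E(D) = -174.9, standard deviation of D = 131.6, Var[D] = 17318.56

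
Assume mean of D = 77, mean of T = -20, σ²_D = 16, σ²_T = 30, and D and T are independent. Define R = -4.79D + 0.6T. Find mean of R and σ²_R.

mean of R = (-4.79)·mean of D + 0.6·mean of T = (-4.79)·77 + 0.6·(-20) = -380.83.
σ²_R = a²·σ²_D + b²·σ²_T + 2ab·Cov[D, T] with a = -4.79, b = 0.6.
Independence gives Cov[D, T] = 0.
= (-4.79)²·16 + 0.6²·30 + 2·(-4.79)·0.6·0
= 367.1056 + 10.8 + 0 = 377.9056.

mean of R = -380.83, σ²_R = 377.9056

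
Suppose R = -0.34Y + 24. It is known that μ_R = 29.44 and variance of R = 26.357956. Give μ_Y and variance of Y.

μ_Y = -16, variance of Y = 228.01

From R = -0.34Y + 24: μ_R = a·μ_Y + b, so μ_Y = (μ_R − b)/a = (29.44 − 24)/(-0.34) = -16.
variance of R = a²·variance of Y, so variance of Y = 26.357956/(-0.34)² = 228.01.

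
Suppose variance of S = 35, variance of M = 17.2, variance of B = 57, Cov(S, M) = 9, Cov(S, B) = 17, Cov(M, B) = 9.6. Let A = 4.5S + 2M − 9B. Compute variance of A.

variance of A = 3833.95

variance of A = a²·variance of S + b²·variance of M + c²·variance of B + 2ab·Cov(S, M) + 2ac·Cov(S, B) + 2bc·Cov(M, B), with a = 4.5, b = 2, c = -9.
= 708.75 + 68.8 + 4617 + 162 + (-1377) + (-345.6)
= 3833.95.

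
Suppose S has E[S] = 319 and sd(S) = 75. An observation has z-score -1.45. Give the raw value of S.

S = 210.25

S = E[S] + z·sd(S) = 319 + (-1.45)·75 = 210.25.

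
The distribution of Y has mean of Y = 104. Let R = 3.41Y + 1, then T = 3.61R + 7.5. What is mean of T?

mean of R = 3.41·104 + 1 = 355.64.
mean of T = 3.61·355.64 + 7.5 = 1291.3604.

mean of T = 1291.3604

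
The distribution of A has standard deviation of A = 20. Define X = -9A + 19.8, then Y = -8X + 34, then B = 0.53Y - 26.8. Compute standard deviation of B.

standard deviation of B = 763.2

standard deviation of X = |-9|·20 = 180.
standard deviation of Y = |-8|·180 = 1440.
standard deviation of B = |0.53|·1440 = 763.2.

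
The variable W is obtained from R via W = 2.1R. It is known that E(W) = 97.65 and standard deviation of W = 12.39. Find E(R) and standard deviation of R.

E(R) = 46.5, standard deviation of R = 5.9

From W = 2.1R: E(W) = a·E(R) + b, so E(R) = (E(W) − b)/a = (97.65 − 0)/2.1 = 46.5.
standard deviation of W = |a|·standard deviation of R, so standard deviation of R = 12.39/|2.1| = 5.9.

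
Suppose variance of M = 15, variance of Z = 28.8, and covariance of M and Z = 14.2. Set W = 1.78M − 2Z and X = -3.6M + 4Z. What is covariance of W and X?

By bilinearity, covariance of W and X = ac·variance of M + bd·variance of Z + (ad+bc)·covariance of M and Z, with a=1.78, b=-2, c=-3.6, d=4.
ac·variance of M = 1.78·(-3.6)·15 = -96.12
bd·variance of Z = (-2)·4·28.8 = -230.4
(ad+bc)·covariance of M and Z = (14.32)·14.2 = 203.344
covariance of W and X = -96.12 + (-230.4) + 203.344 = -123.176.

covariance of W and X = -123.176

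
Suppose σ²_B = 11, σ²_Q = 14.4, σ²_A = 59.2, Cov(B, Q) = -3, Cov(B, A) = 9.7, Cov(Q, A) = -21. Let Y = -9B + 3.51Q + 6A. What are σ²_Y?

σ²_Y = a²·σ²_B + b²·σ²_Q + c²·σ²_A + 2ab·Cov(B, Q) + 2ac·Cov(B, A) + 2bc·Cov(Q, A), with a = -9, b = 3.51, c = 6.
= 891 + 177.40944 + 2131.2 + 189.54 + (-1047.6) + (-884.52)
= 1457.02944.

σ²_Y = 1457.02944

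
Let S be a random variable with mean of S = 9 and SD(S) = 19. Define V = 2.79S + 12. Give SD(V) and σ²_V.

SD(V) = 53.01, σ²_V = 2810.0601

V = 2.79S + 12 is linear with a = 2.79, b = 12.
SD(V) = |a|·SD(S) = |2.79|·19 = 53.01.
σ²_S = 19² = 361.
σ²_V = a²·σ²_S = 2.79²·361 = 2810.0601 (the additive constant 12 does not affect variance).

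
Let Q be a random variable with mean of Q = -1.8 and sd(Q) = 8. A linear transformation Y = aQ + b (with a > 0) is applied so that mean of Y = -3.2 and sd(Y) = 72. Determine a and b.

sd(Y) = a·sd(Q) (a > 0), so a = 72/8 = 9.
mean of Y = a·mean of Q + b, so b = -3.2 − 9·(-1.8) = 13.

a = 9, b = 13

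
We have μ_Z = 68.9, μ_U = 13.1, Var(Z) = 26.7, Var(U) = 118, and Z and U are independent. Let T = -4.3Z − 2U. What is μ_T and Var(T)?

μ_T = -322.47, Var(T) = 965.683

μ_T = (-4.3)·μ_Z + (-2)·μ_U = (-4.3)·68.9 + (-2)·13.1 = -322.47.
Var(T) = a²·Var(Z) + b²·Var(U) + 2ab·Cov[Z, U] with a = -4.3, b = -2.
Independence gives Cov[Z, U] = 0.
= (-4.3)²·26.7 + (-2)²·118 + 2·(-4.3)·(-2)·0
= 493.683 + 472 + 0 = 965.683.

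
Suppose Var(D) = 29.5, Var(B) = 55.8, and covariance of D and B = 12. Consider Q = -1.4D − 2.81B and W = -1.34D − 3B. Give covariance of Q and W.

covariance of Q and W = 621.3208

By bilinearity, covariance of Q and W = ac·Var(D) + bd·Var(B) + (ad+bc)·covariance of D and B, with a=-1.4, b=-2.81, c=-1.34, d=-3.
ac·Var(D) = (-1.4)·(-1.34)·29.5 = 55.342
bd·Var(B) = (-2.81)·(-3)·55.8 = 470.394
(ad+bc)·covariance of D and B = (7.9654)·12 = 95.5848
covariance of Q and W = 55.342 + 470.394 + 95.5848 = 621.3208.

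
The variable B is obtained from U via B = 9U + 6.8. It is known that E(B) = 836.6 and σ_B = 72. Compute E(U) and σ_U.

E(U) = 92.2, σ_U = 8

From B = 9U + 6.8: E(B) = a·E(U) + b, so E(U) = (E(B) − b)/a = (836.6 − 6.8)/9 = 92.2.
σ_B = |a|·σ_U, so σ_U = 72/|9| = 8.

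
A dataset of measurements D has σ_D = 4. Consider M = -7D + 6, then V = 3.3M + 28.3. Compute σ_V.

σ_V = 92.4

σ_M = |-7|·4 = 28.
σ_V = |3.3|·28 = 92.4.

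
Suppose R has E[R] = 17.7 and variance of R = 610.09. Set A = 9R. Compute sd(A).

sd(A) = 222.3

A = 9R is linear with a = 9, b = 0.
sd(R) = √610.09 = 24.7.
sd(A) = |a|·sd(R) = |9|·24.7 = 222.3.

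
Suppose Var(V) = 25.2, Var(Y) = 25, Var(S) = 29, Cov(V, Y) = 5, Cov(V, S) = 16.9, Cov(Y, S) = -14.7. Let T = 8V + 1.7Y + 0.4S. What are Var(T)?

Var(T) = a²·Var(V) + b²·Var(Y) + c²·Var(S) + 2ab·Cov(V, Y) + 2ac·Cov(V, S) + 2bc·Cov(Y, S), with a = 8, b = 1.7, c = 0.4.
= 1612.8 + 72.25 + 4.64 + 136 + 108.16 + (-19.992)
= 1913.858.

Var(T) = 1913.858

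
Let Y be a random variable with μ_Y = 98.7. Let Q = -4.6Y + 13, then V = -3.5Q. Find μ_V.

μ_V = 1543.57

μ_Q = (-4.6)·98.7 + 13 = -441.02.
μ_V = (-3.5)·(-441.02) = 1543.57.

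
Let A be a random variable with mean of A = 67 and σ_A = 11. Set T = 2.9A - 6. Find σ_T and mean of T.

σ_T = 31.9, mean of T = 188.3

T = 2.9A - 6 is linear with a = 2.9, b = -6.
σ_T = |a|·σ_A = |2.9|·11 = 31.9.
mean of T = a·mean of A + b = 2.9·67 + (-6) = 188.3.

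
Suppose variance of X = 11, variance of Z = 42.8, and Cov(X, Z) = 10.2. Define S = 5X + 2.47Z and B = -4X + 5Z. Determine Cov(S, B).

By bilinearity, Cov(S, B) = ac·variance of X + bd·variance of Z + (ad+bc)·Cov(X, Z), with a=5, b=2.47, c=-4, d=5.
ac·variance of X = 5·(-4)·11 = -220
bd·variance of Z = 2.47·5·42.8 = 528.58
(ad+bc)·Cov(X, Z) = (15.12)·10.2 = 154.224
Cov(S, B) = -220 + 528.58 + 154.224 = 462.804.

Cov(S, B) = 462.804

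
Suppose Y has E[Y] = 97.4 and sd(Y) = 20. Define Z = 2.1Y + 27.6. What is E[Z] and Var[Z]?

Z = 2.1Y + 27.6 is linear with a = 2.1, b = 27.6.
E[Z] = a·E[Y] + b = 2.1·97.4 + 27.6 = 232.14.
Var[Y] = 20² = 400.
Var[Z] = a²·Var[Y] = 2.1²·400 = 1764 (the additive constant 27.6 does not affect variance).

E[Z] = 232.14, Var[Z] = 1764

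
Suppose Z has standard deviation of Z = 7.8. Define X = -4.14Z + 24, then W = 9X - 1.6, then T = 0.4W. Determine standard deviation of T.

standard deviation of X = |-4.14|·7.8 = 32.292.
standard deviation of W = |9|·32.292 = 290.628.
standard deviation of T = |0.4|·290.628 = 116.2512.

standard deviation of T = 116.2512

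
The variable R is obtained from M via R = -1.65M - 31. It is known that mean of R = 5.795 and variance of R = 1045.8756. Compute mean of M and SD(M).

mean of M = -22.3, SD(M) = 19.6

From R = -1.65M - 31: mean of R = a·mean of M + b, so mean of M = (mean of R − b)/a = (5.795 − (-31))/(-1.65) = -22.3.
SD(R) = √1045.8756 = 32.34.
SD(R) = |a|·SD(M), so SD(M) = 32.34/|-1.65| = 19.6.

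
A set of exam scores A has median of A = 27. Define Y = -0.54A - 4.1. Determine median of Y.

A linear map preserves order up to sign, so median of Y = a·median of A + b = (-0.54)·27 + (-4.1) = -18.68.

median of Y = -18.68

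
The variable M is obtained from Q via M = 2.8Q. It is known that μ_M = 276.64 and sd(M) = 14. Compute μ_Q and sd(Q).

μ_Q = 98.8, sd(Q) = 5

From M = 2.8Q: μ_M = a·μ_Q + b, so μ_Q = (μ_M − b)/a = (276.64 − 0)/2.8 = 98.8.
sd(M) = |a|·sd(Q), so sd(Q) = 14/|2.8| = 5.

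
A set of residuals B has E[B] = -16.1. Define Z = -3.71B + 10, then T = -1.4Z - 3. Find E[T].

E[Z] = (-3.71)·(-16.1) + 10 = 69.731.
E[T] = (-1.4)·69.731 + (-3) = -100.6234.

E[T] = -100.6234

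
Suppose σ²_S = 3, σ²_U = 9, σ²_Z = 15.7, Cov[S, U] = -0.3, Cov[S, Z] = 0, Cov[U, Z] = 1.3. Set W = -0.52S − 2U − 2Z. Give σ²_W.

σ²_W = 109.3872

σ²_W = a²·σ²_S + b²·σ²_U + c²·σ²_Z + 2ab·Cov[S, U] + 2ac·Cov[S, Z] + 2bc·Cov[U, Z], with a = -0.52, b = -2, c = -2.
= 0.8112 + 36 + 62.8 + (-0.624) + 0 + 10.4
= 109.3872.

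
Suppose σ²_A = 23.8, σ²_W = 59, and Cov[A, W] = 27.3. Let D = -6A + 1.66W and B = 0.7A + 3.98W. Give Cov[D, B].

By bilinearity, Cov[D, B] = ac·σ²_A + bd·σ²_W + (ad+bc)·Cov[A, W], with a=-6, b=1.66, c=0.7, d=3.98.
ac·σ²_A = (-6)·0.7·23.8 = -99.96
bd·σ²_W = 1.66·3.98·59 = 389.8012
(ad+bc)·Cov[A, W] = (-22.718)·27.3 = -620.2014
Cov[D, B] = -99.96 + 389.8012 + (-620.2014) = -330.3602.

Cov[D, B] = -330.3602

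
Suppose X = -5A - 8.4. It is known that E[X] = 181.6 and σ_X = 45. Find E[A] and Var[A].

From X = -5A - 8.4: E[X] = a·E[A] + b, so E[A] = (E[X] − b)/a = (181.6 − (-8.4))/(-5) = -38.
Var[X] = 45² = 2025.
Var[X] = a²·Var[A], so Var[A] = 2025/(-5)² = 81.

E[A] = -38, Var[A] = 81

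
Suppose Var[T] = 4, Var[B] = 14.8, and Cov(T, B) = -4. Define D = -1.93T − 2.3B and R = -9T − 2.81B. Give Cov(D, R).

Cov(D, R) = 60.6392

By bilinearity, Cov(D, R) = ac·Var[T] + bd·Var[B] + (ad+bc)·Cov(T, B), with a=-1.93, b=-2.3, c=-9, d=-2.81.
ac·Var[T] = (-1.93)·(-9)·4 = 69.48
bd·Var[B] = (-2.3)·(-2.81)·14.8 = 95.6524
(ad+bc)·Cov(T, B) = (26.1233)·(-4) = -104.4932
Cov(D, R) = 69.48 + 95.6524 + (-104.4932) = 60.6392.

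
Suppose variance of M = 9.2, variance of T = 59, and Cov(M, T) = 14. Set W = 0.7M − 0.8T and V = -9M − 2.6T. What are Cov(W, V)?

Cov(W, V) = 140.08

By bilinearity, Cov(W, V) = ac·variance of M + bd·variance of T + (ad+bc)·Cov(M, T), with a=0.7, b=-0.8, c=-9, d=-2.6.
ac·variance of M = 0.7·(-9)·9.2 = -57.96
bd·variance of T = (-0.8)·(-2.6)·59 = 122.72
(ad+bc)·Cov(M, T) = (5.38)·14 = 75.32
Cov(W, V) = -57.96 + 122.72 + 75.32 = 140.08.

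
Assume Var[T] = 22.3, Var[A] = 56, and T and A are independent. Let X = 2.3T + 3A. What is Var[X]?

Var[X] = a²·Var[T] + b²·Var[A] + 2ab·Cov[T, A] with a = 2.3, b = 3.
Independence gives Cov[T, A] = 0.
= 2.3²·22.3 + 3²·56 + 2·2.3·3·0
= 117.967 + 504 + 0 = 621.967.

Var[X] = 621.967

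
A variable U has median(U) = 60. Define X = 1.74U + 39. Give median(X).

A linear map preserves order up to sign, so median(X) = a·median(U) + b = 1.74·60 + 39 = 143.4.

median(X) = 143.4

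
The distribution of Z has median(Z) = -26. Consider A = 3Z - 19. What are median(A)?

A linear map preserves order up to sign, so median(A) = a·median(Z) + b = 3·(-26) + (-19) = -97.

median(A) = -97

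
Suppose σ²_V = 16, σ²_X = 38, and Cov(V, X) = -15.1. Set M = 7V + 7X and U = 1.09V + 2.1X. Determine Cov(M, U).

By bilinearity, Cov(M, U) = ac·σ²_V + bd·σ²_X + (ad+bc)·Cov(V, X), with a=7, b=7, c=1.09, d=2.1.
ac·σ²_V = 7·1.09·16 = 122.08
bd·σ²_X = 7·2.1·38 = 558.6
(ad+bc)·Cov(V, X) = (22.33)·(-15.1) = -337.183
Cov(M, U) = 122.08 + 558.6 + (-337.183) = 343.497.

Cov(M, U) = 343.497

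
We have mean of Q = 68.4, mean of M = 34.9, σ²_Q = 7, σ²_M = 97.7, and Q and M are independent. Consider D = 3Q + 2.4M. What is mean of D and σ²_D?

mean of D = 288.96, σ²_D = 625.752

mean of D = 3·mean of Q + 2.4·mean of M = 3·68.4 + 2.4·34.9 = 288.96.
σ²_D = a²·σ²_Q + b²·σ²_M + 2ab·Cov[Q, M] with a = 3, b = 2.4.
Independence gives Cov[Q, M] = 0.
= 3²·7 + 2.4²·97.7 + 2·3·2.4·0
= 63 + 562.752 + 0 = 625.752.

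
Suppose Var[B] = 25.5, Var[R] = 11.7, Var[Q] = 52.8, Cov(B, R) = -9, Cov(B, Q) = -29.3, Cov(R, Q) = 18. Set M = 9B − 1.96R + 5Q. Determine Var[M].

Var[M] = 758.16672

Var[M] = a²·Var[B] + b²·Var[R] + c²·Var[Q] + 2ab·Cov(B, R) + 2ac·Cov(B, Q) + 2bc·Cov(R, Q), with a = 9, b = -1.96, c = 5.
= 2065.5 + 44.94672 + 1320 + 317.52 + (-2637) + (-352.8)
= 758.16672.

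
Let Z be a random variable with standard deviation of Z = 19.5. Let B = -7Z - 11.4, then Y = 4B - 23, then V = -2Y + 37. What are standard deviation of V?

standard deviation of B = |-7|·19.5 = 136.5.
standard deviation of Y = |4|·136.5 = 546.
standard deviation of V = |-2|·546 = 1092.

standard deviation of V = 1092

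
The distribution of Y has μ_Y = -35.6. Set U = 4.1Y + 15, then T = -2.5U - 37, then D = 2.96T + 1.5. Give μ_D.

μ_U = 4.1·(-35.6) + 15 = -130.96.
μ_T = (-2.5)·(-130.96) + (-37) = 290.4.
μ_D = 2.96·290.4 + 1.5 = 861.084.

μ_D = 861.084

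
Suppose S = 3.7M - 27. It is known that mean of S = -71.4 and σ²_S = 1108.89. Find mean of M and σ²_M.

From S = 3.7M - 27: mean of S = a·mean of M + b, so mean of M = (mean of S − b)/a = (-71.4 − (-27))/3.7 = -12.
σ²_S = a²·σ²_M, so σ²_M = 1108.89/3.7² = 81.

mean of M = -12, σ²_M = 81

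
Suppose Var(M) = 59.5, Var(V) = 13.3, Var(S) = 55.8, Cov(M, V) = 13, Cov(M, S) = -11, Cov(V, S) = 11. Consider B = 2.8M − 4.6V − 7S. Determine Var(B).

Var(B) = 4286.828

Var(B) = a²·Var(M) + b²·Var(V) + c²·Var(S) + 2ab·Cov(M, V) + 2ac·Cov(M, S) + 2bc·Cov(V, S), with a = 2.8, b = -4.6, c = -7.
= 466.48 + 281.428 + 2734.2 + (-334.88) + 431.2 + 708.4
= 4286.828.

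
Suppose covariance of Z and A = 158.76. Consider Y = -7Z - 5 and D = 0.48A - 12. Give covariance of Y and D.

covariance of Y and D = a·c·covariance of Z and A = (-7)·0.48·158.76 = -533.4336. Additive constants drop out.

covariance of Y and D = -533.4336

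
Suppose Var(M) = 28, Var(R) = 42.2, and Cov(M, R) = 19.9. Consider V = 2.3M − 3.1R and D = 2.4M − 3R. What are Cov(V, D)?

By bilinearity, Cov(V, D) = ac·Var(M) + bd·Var(R) + (ad+bc)·Cov(M, R), with a=2.3, b=-3.1, c=2.4, d=-3.
ac·Var(M) = 2.3·2.4·28 = 154.56
bd·Var(R) = (-3.1)·(-3)·42.2 = 392.46
(ad+bc)·Cov(M, R) = (-14.34)·19.9 = -285.366
Cov(V, D) = 154.56 + 392.46 + (-285.366) = 261.654.

Cov(V, D) = 261.654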